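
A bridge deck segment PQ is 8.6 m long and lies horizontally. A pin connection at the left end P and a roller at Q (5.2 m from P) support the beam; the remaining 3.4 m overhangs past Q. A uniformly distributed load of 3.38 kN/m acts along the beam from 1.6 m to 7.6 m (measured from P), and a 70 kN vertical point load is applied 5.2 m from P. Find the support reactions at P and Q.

Resultant of the distributed load: 3.38 × 6 = 20.28 kN at 4.6 m from P.
Moments about P: Q_y·5.2 − (3.38·6)·4.6 − 70·5.2 = 0 → Q_y = 457.288/5.2 = 87.94 kN.
ΣF_y = 0: P_y + 87.94 − 3.38·6 − 70 = 0 → P_y = 2.340 kN.
ΣF_x = 0: no horizontal applied forces, so P_x = 0.

P_x = 0, P_y = 2.340 kN, Q_y = 87.94 kN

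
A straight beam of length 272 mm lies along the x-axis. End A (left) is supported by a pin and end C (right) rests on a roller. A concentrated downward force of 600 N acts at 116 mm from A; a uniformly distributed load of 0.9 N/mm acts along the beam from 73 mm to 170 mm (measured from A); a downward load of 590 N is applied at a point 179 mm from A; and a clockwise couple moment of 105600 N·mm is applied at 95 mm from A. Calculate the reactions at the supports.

Resultant of the distributed load: 0.9 × 97 = 87.3 N at 121.5 mm from A.
ΣM about A: C_y·272 − 600·116 − (0.9·97)·121.5 − 590·179 − 105600 = 0 → C_y = 291416.95/272 = 1071.39 ≈ 1071 N.
ΣF_y = 0: A_y + 1071.39 − 600 − 0.9·97 − 590 = 0 → A_y = 205.9 N.
ΣF_x = 0: no horizontal applied forces, so A_x = 0.

A_x = 0, A_y = 205.9 N, C_y = 1071 N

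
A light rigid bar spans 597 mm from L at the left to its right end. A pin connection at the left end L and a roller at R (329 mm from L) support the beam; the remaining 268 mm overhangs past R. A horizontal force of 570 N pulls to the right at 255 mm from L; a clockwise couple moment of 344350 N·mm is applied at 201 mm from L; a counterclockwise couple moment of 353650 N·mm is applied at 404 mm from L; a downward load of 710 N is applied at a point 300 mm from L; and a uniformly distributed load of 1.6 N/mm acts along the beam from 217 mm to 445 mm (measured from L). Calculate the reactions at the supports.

Resultant of the distributed load: 1.6 × 228 = 364.8 N at 331 mm from L.
Taking moments about L: R_y·329 − 344350 + 353650 − 710·300 − (1.6·228)·331 = 0 → R_y = 324448.8/329 = 986.167 ≈ 986.2 N.
ΣF_y = 0: L_y + 986.167 − 710 − 1.6·228 = 0 → L_y = 88.63 N.
ΣF_x = 0: L_x + 570 = 0 → L_x = -570.0 N.

L_x = -570.0 N, L_y = 88.63 N, R_y = 986.2 N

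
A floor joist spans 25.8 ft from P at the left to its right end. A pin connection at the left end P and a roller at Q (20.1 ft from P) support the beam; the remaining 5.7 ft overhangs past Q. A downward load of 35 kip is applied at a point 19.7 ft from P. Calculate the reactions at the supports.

P_x = 0, P_y = 0.6965 kip, Q_y = 34.30 kip

Moments about P: Q_y·20.1 − 35·19.7 = 0 → Q_y = 689.5/20.1 = 34.3035 ≈ 34.30 kip.
ΣF_y = 0: P_y + 34.3035 − 35 = 0 → P_y = 0.6965 kip.
ΣF_x = 0: no horizontal applied forces, so P_x = 0.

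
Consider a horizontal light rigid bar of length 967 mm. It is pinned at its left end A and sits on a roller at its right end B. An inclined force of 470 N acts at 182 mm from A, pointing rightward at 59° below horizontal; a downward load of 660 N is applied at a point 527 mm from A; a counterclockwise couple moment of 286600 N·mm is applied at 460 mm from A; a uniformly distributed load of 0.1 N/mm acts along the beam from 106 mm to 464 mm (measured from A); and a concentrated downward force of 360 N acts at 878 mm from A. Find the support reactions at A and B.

A_x = -242.1 N, A_y = 982.1 N, B_y = 476.6 N

Resultant of the distributed load: 0.1 × 358 = 35.8 N at 285 mm from A.
Moments about A: B_y·967 − 470·sin59°·182 − 660·527 + 286600 − (0.1·358)·285 − 360·878 = 0 → B_y = 460825/967 = 476.551 ≈ 476.6 N.
ΣF_y = 0: A_y + 476.551 − 470·sin59° − 660 − 0.1·358 − 360 = 0 → A_y = 982.1 N.
ΣF_x = 0: A_x + 470·cos59° = 0 → A_x = -242.1 N.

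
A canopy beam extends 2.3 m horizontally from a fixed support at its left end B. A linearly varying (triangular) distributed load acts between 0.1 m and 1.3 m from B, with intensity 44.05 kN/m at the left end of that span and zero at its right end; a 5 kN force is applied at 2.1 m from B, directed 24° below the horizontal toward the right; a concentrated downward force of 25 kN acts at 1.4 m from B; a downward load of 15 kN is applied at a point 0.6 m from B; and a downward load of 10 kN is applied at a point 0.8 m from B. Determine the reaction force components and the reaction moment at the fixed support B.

Resultant of the triangular load: ½ × 44.05 × 1.2 = 26.43 kN, acting at 0.5 m from B (one-third of the span from the peak).
ΣF_x = 0: B_x + 5·cos24° = 0 → B_x = -4.568 kN.
ΣF_y = 0: B_y − ½·44.05·1.2 − 5·sin24° − 25 − 15 − 10 = 0 → B_y = 78.46 kN.
ΣM about B: M_B − (½·44.05·1.2)·0.5 − 5·sin24°·2.1 − 25·1.4 − 15·0.6 − 10·0.8 = 0 → M_B = 69.49 kN·m.

B_x = -4.568 kN, B_y = 78.46 kN, M_B = 69.49 kN·m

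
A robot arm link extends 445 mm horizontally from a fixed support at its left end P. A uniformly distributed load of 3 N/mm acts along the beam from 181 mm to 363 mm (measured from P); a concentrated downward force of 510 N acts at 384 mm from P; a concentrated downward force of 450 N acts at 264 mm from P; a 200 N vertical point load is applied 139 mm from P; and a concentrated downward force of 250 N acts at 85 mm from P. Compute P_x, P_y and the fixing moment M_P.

P_x = 0, P_y = 1956 N, M_P = 512200 N·mm

Resultant of the distributed load: 3 × 182 = 546 N at 272 mm from P.
ΣF_x = 0: P_x = 0.
ΣF_y = 0: P_y − 3·182 − 510 − 450 − 200 − 250 = 0 → P_y = 1956 N.
ΣM about P: M_P − (3·182)·272 − 510·384 − 450·264 − 200·139 − 250·85 = 0 → M_P = 512200 N·mm.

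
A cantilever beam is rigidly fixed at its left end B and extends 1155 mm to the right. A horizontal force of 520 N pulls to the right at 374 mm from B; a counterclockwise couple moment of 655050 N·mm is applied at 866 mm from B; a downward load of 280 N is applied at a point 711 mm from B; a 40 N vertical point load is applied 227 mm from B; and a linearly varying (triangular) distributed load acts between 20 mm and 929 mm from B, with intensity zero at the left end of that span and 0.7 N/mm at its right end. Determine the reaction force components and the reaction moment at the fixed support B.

B_x = -520.0 N, B_y = 638.1 N, M_B = -247700 N·mm

Resultant of the triangular load: ½ × 0.7 × 909 = 318.15 N, acting at 626 mm from B (one-third of the span from the peak).
ΣF_x = 0: B_x + 520 = 0 → B_x = -520.0 N.
ΣF_y = 0: B_y − 280 − 40 − ½·0.7·909 = 0 → B_y = 638.1 N.
ΣM about B: M_B + 655050 − 280·711 − 40·227 − (½·0.7·909)·626 = 0 → M_B = -247700 N·mm.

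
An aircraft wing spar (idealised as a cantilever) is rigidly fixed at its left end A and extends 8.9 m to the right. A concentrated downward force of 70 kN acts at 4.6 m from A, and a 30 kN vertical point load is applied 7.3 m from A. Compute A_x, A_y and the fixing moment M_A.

ΣF_x = 0: A_x = 0.
ΣF_y = 0: A_y − 70 − 30 = 0 → A_y = 100.0 kN.
ΣM about A: M_A − 70·4.6 − 30·7.3 = 0 → M_A = 541.0 kN·m.

A_x = 0, A_y = 100.0 kN, M_A = 541.0 kN·m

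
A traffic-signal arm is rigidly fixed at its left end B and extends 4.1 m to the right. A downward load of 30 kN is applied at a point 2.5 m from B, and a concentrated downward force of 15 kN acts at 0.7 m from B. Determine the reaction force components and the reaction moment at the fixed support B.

B_x = 0, B_y = 45.00 kN, M_B = 85.50 kN·m

ΣF_x = 0: B_x = 0.
ΣF_y = 0: B_y − 30 − 15 = 0 → B_y = 45.00 kN.
ΣM about B: M_B − 30·2.5 − 15·0.7 = 0 → M_B = 85.50 kN·m.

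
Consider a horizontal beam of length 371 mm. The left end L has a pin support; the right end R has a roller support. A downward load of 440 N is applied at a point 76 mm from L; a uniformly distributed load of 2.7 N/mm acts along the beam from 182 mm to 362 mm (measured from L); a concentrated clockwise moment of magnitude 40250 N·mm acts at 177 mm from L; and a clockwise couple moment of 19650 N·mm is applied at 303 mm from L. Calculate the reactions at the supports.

Resultant of the distributed load: 2.7 × 180 = 486 N at 272 mm from L.
Taking moments about L: R_y·371 − 440·76 − (2.7·180)·272 − 40250 − 19650 = 0 → R_y = 225532/371 = 607.903 ≈ 607.9 N.
ΣF_y = 0: L_y + 607.903 − 440 − 2.7·180 = 0 → L_y = 318.1 N.
ΣF_x = 0: no horizontal applied forces, so L_x = 0.

L_x = 0, L_y = 318.1 N, R_y = 607.9 N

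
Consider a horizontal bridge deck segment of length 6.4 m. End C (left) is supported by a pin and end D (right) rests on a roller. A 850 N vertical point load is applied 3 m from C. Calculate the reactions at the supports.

C_x = 0, C_y = 451.6 N, D_y = 398.4 N

Taking moments about C: D_y·6.4 − 850·3 = 0 → D_y = 2550/6.4 = 398.438 ≈ 398.4 N.
ΣF_y = 0: C_y + 398.438 − 850 = 0 → C_y = 451.6 N.
ΣF_x = 0: no horizontal applied forces, so C_x = 0.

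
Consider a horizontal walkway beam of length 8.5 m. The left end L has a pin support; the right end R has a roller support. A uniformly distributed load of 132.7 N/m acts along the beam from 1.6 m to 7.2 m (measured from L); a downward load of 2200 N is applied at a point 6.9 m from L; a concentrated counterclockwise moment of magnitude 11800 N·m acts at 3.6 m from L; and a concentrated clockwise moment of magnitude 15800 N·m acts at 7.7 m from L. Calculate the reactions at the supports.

L_x = 0, L_y = 302.0 N, R_y = 2641 N

Resultant of the distributed load: 132.7 × 5.6 = 743.12 N at 4.4 m from L.
ΣM about L: R_y·8.5 − (132.7·5.6)·4.4 − 2200·6.9 + 11800 − 15800 = 0 → R_y = 22449.728/8.5 = 2641.14 ≈ 2641 N.
ΣF_y = 0: L_y + 2641.14 − 132.7·5.6 − 2200 = 0 → L_y = 302.0 N.
ΣF_x = 0: no horizontal applied forces, so L_x = 0.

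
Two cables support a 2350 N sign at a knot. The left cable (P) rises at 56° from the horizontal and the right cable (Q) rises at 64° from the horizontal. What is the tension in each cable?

ΣF_x = 0: −T_P·cos56° + T_Q·cos64° = 0 → T_Q = 1.27562·T_P.
ΣF_y = 0: T_P·sin56° + T_Q·sin64° = 2350.
Substitute: T_P·(0.829038 + 1.27562·0.898794) = 2350 → T_P = 1189.54 ≈ 1190 N.
Then T_Q = 1.27562 × 1189.54 = 1517 N.

T_P = 1190 N, T_Q = 1517 N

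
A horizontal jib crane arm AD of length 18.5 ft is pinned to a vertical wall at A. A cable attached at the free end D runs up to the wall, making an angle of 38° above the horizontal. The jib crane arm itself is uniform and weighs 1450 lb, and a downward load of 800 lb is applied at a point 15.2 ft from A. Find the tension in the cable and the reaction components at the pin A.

T = 2245 lb, A_x = 1769 lb, A_y = 867.7 lb

ΣM about A: T·sin38°·18.5 − 1450·9.25 − 800·15.2 = 0 → T = 25572.5/(18.5·0.615661) = 2245.22 ≈ 2245 lb.
ΣF_x = 0: A_x − T·cos38° = 0 → A_x = 2245.22 × 0.788011 = 1769 lb.
ΣF_y = 0: A_y + T·sin38° − 1450 − 800 = 0 → A_y = 2250 − 2245.22 × 0.615661 = 867.7 lb.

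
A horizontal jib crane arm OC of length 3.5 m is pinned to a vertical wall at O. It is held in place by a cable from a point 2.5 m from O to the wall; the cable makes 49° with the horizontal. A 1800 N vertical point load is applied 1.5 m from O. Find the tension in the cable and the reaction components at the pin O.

T = 1431 N, O_x = 938.8 N, O_y = 720.0 N

ΣM about O: T·sin49°·2.5 − 1800·1.5 = 0 → T = 2700/(2.5·0.75471) = 1431.01 ≈ 1431 N.
ΣF_x = 0: O_x − T·cos49° = 0 → O_x = 1431.01 × 0.656059 = 938.8 N.
ΣF_y = 0: O_y + T·sin49° − 1800 = 0 → O_y = 1800 − 1431.01 × 0.75471 = 720.0 N.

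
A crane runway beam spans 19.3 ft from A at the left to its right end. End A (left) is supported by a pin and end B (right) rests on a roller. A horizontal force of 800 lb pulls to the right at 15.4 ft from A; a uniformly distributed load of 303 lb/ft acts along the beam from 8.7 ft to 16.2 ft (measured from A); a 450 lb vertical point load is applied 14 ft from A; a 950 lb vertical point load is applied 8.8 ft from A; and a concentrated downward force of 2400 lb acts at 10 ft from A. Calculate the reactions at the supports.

Resultant of the distributed load: 303 × 7.5 = 2272.5 lb at 12.45 ft from A.
Taking moments about A: B_y·19.3 − (303·7.5)·12.45 − 450·14 − 950·8.8 − 2400·10 = 0 → B_y = 66952.625/19.3 = 3469.05 ≈ 3469 lb.
ΣF_y = 0: A_y + 3469.05 − 303·7.5 − 450 − 950 − 2400 = 0 → A_y = 2603 lb.
ΣF_x = 0: A_x + 800 = 0 → A_x = -800.0 lb.

A_x = -800.0 lb, A_y = 2603 lb, B_y = 3469 lb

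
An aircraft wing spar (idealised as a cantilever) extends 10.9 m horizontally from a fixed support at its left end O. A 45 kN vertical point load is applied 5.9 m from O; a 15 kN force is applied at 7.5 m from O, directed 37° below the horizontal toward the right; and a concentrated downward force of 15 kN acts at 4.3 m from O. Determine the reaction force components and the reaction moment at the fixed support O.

ΣF_x = 0: O_x + 15·cos37° = 0 → O_x = -11.98 kN.
ΣF_y = 0: O_y − 45 − 15·sin37° − 15 = 0 → O_y = 69.03 kN.
ΣM about O: M_O − 45·5.9 − 15·sin37°·7.5 − 15·4.3 = 0 → M_O = 397.7 kN·m.

O_x = -11.98 kN, O_y = 69.03 kN, M_O = 397.7 kN·m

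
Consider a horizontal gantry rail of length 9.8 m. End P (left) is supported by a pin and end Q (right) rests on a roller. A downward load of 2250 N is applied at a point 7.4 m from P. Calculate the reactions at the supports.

Moments about P: Q_y·9.8 − 2250·7.4 = 0 → Q_y = 16650/9.8 = 1698.98 ≈ 1699 N.
ΣF_y = 0: P_y + 1698.98 − 2250 = 0 → P_y = 551.0 N.
ΣF_x = 0: no horizontal applied forces, so P_x = 0.

P_x = 0, P_y = 551.0 N, Q_y = 1699 N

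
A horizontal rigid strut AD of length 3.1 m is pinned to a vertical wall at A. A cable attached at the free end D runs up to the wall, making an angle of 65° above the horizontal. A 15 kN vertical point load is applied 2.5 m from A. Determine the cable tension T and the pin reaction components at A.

ΣM about A: T·sin65°·3.1 − 15·2.5 = 0 → T = 37.5/(3.1·0.906308) = 13.3473 ≈ 13.35 kN.
ΣF_x = 0: A_x − T·cos65° = 0 → A_x = 13.3473 × 0.422618 = 5.641 kN.
ΣF_y = 0: A_y + T·sin65° − 15 = 0 → A_y = 15 − 13.3473 × 0.906308 = 2.903 kN.

T = 13.35 kN, A_x = 5.641 kN, A_y = 2.903 kN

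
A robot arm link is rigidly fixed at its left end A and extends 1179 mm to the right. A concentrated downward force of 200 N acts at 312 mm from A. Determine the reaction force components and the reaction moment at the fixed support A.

ΣF_x = 0: A_x = 0.
ΣF_y = 0: A_y − 200 = 0 → A_y = 200.0 N.
ΣM about A: M_A − 200·312 = 0 → M_A = 62400 N·mm.

A_x = 0, A_y = 200.0 N, M_A = 62400 N·mm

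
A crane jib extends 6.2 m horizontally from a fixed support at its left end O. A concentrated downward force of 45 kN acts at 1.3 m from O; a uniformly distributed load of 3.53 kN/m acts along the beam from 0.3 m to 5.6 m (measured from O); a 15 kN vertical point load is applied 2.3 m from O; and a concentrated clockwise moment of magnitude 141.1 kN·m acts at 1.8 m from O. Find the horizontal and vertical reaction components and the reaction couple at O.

Resultant of the distributed load: 3.53 × 5.3 = 18.709 kN at 2.95 m from O.
ΣF_x = 0: O_x = 0.
ΣF_y = 0: O_y − 45 − 3.53·5.3 − 15 = 0 → O_y = 78.71 kN.
ΣM about O: M_O − 45·1.3 − (3.53·5.3)·2.95 − 15·2.3 − 141.1 = 0 → M_O = 289.3 kN·m.

O_x = 0, O_y = 78.71 kN, M_O = 289.3 kN·m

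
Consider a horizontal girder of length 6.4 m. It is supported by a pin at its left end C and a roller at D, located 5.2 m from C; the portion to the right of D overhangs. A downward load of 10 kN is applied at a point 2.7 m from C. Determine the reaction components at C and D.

ΣM about C: D_y·5.2 − 10·2.7 = 0 → D_y = 27/5.2 = 5.19231 ≈ 5.192 kN.
ΣF_y = 0: C_y + 5.19231 − 10 = 0 → C_y = 4.808 kN.
ΣF_x = 0: no horizontal applied forces, so C_x = 0.

C_x = 0, C_y = 4.808 kN, D_y = 5.192 kN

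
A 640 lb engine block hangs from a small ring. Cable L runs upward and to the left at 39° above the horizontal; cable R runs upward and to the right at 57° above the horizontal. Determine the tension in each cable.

T_L = 350.5 lb, T_R = 500.1 lb

ΣF_x = 0: −T_L·cos39° + T_R·cos57° = 0 → T_R = 1.4269·T_L.
ΣF_y = 0: T_L·sin39° + T_R·sin57° = 640.
Substitute: T_L·(0.62932 + 1.4269·0.838671) = 640 → T_L = 350.489 ≈ 350.5 lb.
Then T_R = 1.4269 × 350.489 = 500.1 lb.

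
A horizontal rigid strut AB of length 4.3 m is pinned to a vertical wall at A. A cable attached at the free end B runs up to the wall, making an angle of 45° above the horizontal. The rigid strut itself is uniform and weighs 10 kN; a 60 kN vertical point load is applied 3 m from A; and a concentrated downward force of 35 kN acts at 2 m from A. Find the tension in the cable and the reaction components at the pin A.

T = 89.29 kN, A_x = 63.14 kN, A_y = 41.86 kN

ΣM about A: T·sin45°·4.3 − 10·2.15 − 60·3 − 35·2 = 0 → T = 271.5/(4.3·0.707107) = 89.2928 ≈ 89.29 kN.
ΣF_x = 0: A_x − T·cos45° = 0 → A_x = 89.2928 × 0.707107 = 63.14 kN.
ΣF_y = 0: A_y + T·sin45° − 10 − 60 − 35 = 0 → A_y = 105 − 89.2928 × 0.707107 = 41.86 kN.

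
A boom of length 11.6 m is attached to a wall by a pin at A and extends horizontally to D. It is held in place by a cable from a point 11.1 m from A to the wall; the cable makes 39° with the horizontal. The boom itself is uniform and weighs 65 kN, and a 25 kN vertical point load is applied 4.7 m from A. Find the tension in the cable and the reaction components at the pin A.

ΣM about A: T·sin39°·11.1 − 65·5.8 − 25·4.7 = 0 → T = 494.5/(11.1·0.62932) = 70.79 kN.
ΣF_x = 0: A_x − T·cos39° = 0 → A_x = 70.79 × 0.777146 = 55.01 kN.
ΣF_y = 0: A_y + T·sin39° − 65 − 25 = 0 → A_y = 90 − 70.79 × 0.62932 = 45.45 kN.

T = 70.79 kN, A_x = 55.01 kN, A_y = 45.45 kN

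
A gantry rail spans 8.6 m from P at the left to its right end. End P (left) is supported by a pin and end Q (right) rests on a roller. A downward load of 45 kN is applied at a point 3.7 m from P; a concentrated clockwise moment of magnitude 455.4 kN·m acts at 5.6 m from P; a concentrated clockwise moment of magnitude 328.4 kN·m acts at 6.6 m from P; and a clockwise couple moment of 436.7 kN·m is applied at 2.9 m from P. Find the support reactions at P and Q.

ΣM about P: Q_y·8.6 − 45·3.7 − 455.4 − 328.4 − 436.7 = 0 → Q_y = 1387/8.6 = 161.279 ≈ 161.3 kN.
ΣF_y = 0: P_y + 161.279 − 45 = 0 → P_y = -116.3 kN.
ΣF_x = 0: no horizontal applied forces, so P_x = 0.

P_x = 0, P_y = -116.3 kN, Q_y = 161.3 kN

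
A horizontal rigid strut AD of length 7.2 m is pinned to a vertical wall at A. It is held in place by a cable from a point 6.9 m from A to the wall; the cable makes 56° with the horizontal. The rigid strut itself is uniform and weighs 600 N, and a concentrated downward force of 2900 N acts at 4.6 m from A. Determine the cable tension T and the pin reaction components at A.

ΣM about A: T·sin56°·6.9 − 600·3.6 − 2900·4.6 = 0 → T = 15500/(6.9·0.829038) = 2709.62 ≈ 2710 N.
ΣF_x = 0: A_x − T·cos56° = 0 → A_x = 2709.62 × 0.559193 = 1515 N.
ΣF_y = 0: A_y + T·sin56° − 600 − 2900 = 0 → A_y = 3500 − 2709.62 × 0.829038 = 1254 N.

T = 2710 N, A_x = 1515 N, A_y = 1254 N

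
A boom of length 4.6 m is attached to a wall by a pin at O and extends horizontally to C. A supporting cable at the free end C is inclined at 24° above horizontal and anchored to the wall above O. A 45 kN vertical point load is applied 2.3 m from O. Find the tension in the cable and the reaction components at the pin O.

T = 55.32 kN, O_x = 50.54 kN, O_y = 22.50 kN

ΣM about O: T·sin24°·4.6 − 45·2.3 = 0 → T = 103.5/(4.6·0.406737) = 55.3183 ≈ 55.32 kN.
ΣF_x = 0: O_x − T·cos24° = 0 → O_x = 55.3183 × 0.913545 = 50.54 kN.
ΣF_y = 0: O_y + T·sin24° − 45 = 0 → O_y = 45 − 55.3183 × 0.406737 = 22.50 kN.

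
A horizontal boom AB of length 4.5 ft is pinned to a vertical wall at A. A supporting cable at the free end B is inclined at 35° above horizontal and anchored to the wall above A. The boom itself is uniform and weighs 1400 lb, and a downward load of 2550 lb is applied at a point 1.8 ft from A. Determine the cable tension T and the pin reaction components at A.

T = 2999 lb, A_x = 2456 lb, A_y = 2230 lb

ΣM about A: T·sin35°·4.5 − 1400·2.25 − 2550·1.8 = 0 → T = 7740/(4.5·0.573576) = 2998.73 ≈ 2999 lb.
ΣF_x = 0: A_x − T·cos35° = 0 → A_x = 2998.73 × 0.819152 = 2456 lb.
ΣF_y = 0: A_y + T·sin35° − 1400 − 2550 = 0 → A_y = 3950 − 2998.73 × 0.573576 = 2230 lb.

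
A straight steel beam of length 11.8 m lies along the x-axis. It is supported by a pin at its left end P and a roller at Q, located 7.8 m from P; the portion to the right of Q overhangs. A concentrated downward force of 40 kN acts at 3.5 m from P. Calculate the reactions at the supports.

Moments about P: Q_y·7.8 − 40·3.5 = 0 → Q_y = 140/7.8 = 17.9487 ≈ 17.95 kN.
ΣF_y = 0: P_y + 17.9487 − 40 = 0 → P_y = 22.05 kN.
ΣF_x = 0: no horizontal applied forces, so P_x = 0.

P_x = 0, P_y = 22.05 kN, Q_y = 17.95 kN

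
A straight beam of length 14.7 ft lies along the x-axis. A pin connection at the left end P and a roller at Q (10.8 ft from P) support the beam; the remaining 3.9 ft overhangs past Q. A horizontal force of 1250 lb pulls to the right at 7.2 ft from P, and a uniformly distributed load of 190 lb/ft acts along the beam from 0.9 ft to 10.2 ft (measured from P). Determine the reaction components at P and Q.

Resultant of the distributed load: 190 × 9.3 = 1767 lb at 5.55 ft from P.
ΣM about P: Q_y·10.8 − (190·9.3)·5.55 = 0 → Q_y = 9806.85/10.8 = 908.042 ≈ 908.0 lb.
ΣF_y = 0: P_y + 908.042 − 190·9.3 = 0 → P_y = 859.0 lb.
ΣF_x = 0: P_x + 1250 = 0 → P_x = -1250 lb.

P_x = -1250 lb, P_y = 859.0 lb, Q_y = 908.0 lb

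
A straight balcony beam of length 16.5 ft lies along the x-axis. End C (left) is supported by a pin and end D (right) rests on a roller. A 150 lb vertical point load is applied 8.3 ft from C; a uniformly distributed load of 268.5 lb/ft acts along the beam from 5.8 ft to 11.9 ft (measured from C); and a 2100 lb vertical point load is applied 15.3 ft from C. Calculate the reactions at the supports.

C_x = 0, C_y = 986.6 lb, D_y = 2901 lb

Resultant of the distributed load: 268.5 × 6.1 = 1637.85 lb at 8.85 ft from C.
ΣM about C: D_y·16.5 − 150·8.3 − (268.5·6.1)·8.85 − 2100·15.3 = 0 → D_y = 47869.9725/16.5 = 2901.21 ≈ 2901 lb.
ΣF_y = 0: C_y + 2901.21 − 150 − 268.5·6.1 − 2100 = 0 → C_y = 986.6 lb.
ΣF_x = 0: no horizontal applied forces, so C_x = 0.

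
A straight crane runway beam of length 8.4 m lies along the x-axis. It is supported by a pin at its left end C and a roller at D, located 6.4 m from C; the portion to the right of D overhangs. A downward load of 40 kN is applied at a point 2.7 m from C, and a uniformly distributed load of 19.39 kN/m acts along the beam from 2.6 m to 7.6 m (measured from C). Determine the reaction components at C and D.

C_x = 0, C_y = 42.82 kN, D_y = 94.13 kN

Resultant of the distributed load: 19.39 × 5 = 96.95 kN at 5.1 m from C.
Taking moments about C: D_y·6.4 − 40·2.7 − (19.39·5)·5.1 = 0 → D_y = 602.445/6.4 = 94.132 ≈ 94.13 kN.
ΣF_y = 0: C_y + 94.132 − 40 − 19.39·5 = 0 → C_y = 42.82 kN.
ΣF_x = 0: no horizontal applied forces, so C_x = 0.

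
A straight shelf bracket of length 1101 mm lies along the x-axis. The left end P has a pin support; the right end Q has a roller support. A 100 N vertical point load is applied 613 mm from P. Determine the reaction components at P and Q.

Taking moments about P: Q_y·1101 − 100·613 = 0 → Q_y = 61300/1101 = 55.6767 ≈ 55.68 N.
ΣF_y = 0: P_y + 55.6767 − 100 = 0 → P_y = 44.32 N.
ΣF_x = 0: no horizontal applied forces, so P_x = 0.

P_x = 0, P_y = 44.32 N, Q_y = 55.68 N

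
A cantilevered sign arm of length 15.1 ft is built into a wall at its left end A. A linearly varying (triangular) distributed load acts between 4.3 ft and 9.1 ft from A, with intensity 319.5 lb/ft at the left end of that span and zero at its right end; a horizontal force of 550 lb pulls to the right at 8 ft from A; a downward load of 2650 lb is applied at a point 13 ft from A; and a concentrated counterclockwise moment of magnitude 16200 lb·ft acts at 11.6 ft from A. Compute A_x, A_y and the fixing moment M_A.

A_x = -550.0 lb, A_y = 3417 lb, M_A = 22770 lb·ft

Resultant of the triangular load: ½ × 319.5 × 4.8 = 766.8 lb, acting at 5.9 ft from A (one-third of the span from the peak).
ΣF_x = 0: A_x + 550 = 0 → A_x = -550.0 lb.
ΣF_y = 0: A_y − ½·319.5·4.8 − 2650 = 0 → A_y = 3417 lb.
ΣM about A: M_A − (½·319.5·4.8)·5.9 − 2650·13 + 16200 = 0 → M_A = 22770 lb·ft.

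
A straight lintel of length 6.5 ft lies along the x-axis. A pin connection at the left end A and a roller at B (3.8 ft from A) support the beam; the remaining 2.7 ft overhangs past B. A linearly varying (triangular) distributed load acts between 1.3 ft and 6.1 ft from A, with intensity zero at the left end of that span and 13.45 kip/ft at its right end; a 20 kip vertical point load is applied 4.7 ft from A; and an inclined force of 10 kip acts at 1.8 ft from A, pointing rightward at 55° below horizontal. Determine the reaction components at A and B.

Resultant of the triangular load: ½ × 13.45 × 4.8 = 32.28 kip, acting at 4.5 ft from A (one-third of the span from the peak).
Moments about A: B_y·3.8 − (½·13.45·4.8)·4.5 − 20·4.7 − 10·sin55°·1.8 = 0 → B_y = 254.005/3.8 = 66.8434 ≈ 66.84 kip.
ΣF_y = 0: A_y + 66.8434 − ½·13.45·4.8 − 20 − 10·sin55° = 0 → A_y = -6.372 kip.
ΣF_x = 0: A_x + 10·cos55° = 0 → A_x = -5.736 kip.

A_x = -5.736 kip, A_y = -6.372 kip, B_y = 66.84 kip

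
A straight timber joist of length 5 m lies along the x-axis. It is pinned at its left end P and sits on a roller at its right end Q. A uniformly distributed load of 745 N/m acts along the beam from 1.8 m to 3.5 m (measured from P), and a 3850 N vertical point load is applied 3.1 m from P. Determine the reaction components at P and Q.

P_x = 0, P_y = 2058 N, Q_y = 3058 N

Resultant of the distributed load: 745 × 1.7 = 1266.5 N at 2.65 m from P.
Moments about P: Q_y·5 − (745·1.7)·2.65 − 3850·3.1 = 0 → Q_y = 15291.225/5 = 3058.24 ≈ 3058 N.
ΣF_y = 0: P_y + 3058.24 − 745·1.7 − 3850 = 0 → P_y = 2058 N.
ΣF_x = 0: no horizontal applied forces, so P_x = 0.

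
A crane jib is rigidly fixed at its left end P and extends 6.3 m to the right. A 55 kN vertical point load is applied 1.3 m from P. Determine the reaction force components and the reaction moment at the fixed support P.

ΣF_x = 0: P_x = 0.
ΣF_y = 0: P_y − 55 = 0 → P_y = 55.00 kN.
ΣM about P: M_P − 55·1.3 = 0 → M_P = 71.50 kN·m.

P_x = 0, P_y = 55.00 kN, M_P = 71.50 kN·m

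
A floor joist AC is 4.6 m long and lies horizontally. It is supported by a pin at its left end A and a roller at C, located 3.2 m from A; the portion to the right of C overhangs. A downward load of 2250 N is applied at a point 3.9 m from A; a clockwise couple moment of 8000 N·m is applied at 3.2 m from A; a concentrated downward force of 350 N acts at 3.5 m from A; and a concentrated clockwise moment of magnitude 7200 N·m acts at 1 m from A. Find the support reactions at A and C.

Moments about A: C_y·3.2 − 2250·3.9 − 8000 − 350·3.5 − 7200 = 0 → C_y = 25200/3.2 = 7875 N.
ΣF_y = 0: A_y + 7875 − 2250 − 350 = 0 → A_y = -5275 N.
ΣF_x = 0: no horizontal applied forces, so A_x = 0.

A_x = 0, A_y = -5275 N, C_y = 7875 N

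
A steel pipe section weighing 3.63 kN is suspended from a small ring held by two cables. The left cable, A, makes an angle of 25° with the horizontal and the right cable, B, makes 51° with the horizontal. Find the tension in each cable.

ΣF_x = 0: −T_A·cos25° + T_B·cos51° = 0 → T_B = 1.44014·T_A.
ΣF_y = 0: T_A·sin25° + T_B·sin51° = 3.63.
Substitute: T_A·(0.422618 + 1.44014·0.777146) = 3.63 → T_A = 2.35436 ≈ 2.354 kN.
Then T_B = 1.44014 × 2.35436 = 3.391 kN.

T_A = 2.354 kN, T_B = 3.391 kN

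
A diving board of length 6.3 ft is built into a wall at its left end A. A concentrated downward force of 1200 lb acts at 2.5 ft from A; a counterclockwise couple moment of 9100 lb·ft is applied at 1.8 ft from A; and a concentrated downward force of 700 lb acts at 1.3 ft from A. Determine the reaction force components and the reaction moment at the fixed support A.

A_x = 0, A_y = 1900 lb, M_A = -5190 lb·ft

ΣF_x = 0: A_x = 0.
ΣF_y = 0: A_y − 1200 − 700 = 0 → A_y = 1900 lb.
ΣM about A: M_A − 1200·2.5 + 9100 − 700·1.3 = 0 → M_A = -5190 lb·ft.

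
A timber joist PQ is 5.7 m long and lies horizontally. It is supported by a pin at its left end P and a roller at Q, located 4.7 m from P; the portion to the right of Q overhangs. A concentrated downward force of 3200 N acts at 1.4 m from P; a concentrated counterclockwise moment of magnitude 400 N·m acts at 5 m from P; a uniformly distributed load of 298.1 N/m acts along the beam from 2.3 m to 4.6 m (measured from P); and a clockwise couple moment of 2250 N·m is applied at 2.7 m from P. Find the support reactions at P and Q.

Resultant of the distributed load: 298.1 × 2.3 = 685.63 N at 3.45 m from P.
Moments about P: Q_y·4.7 − 3200·1.4 + 400 − (298.1·2.3)·3.45 − 2250 = 0 → Q_y = 8695.4235/4.7 = 1850.09 ≈ 1850 N.
ΣF_y = 0: P_y + 1850.09 − 3200 − 298.1·2.3 = 0 → P_y = 2036 N.
ΣF_x = 0: no horizontal applied forces, so P_x = 0.

P_x = 0, P_y = 2036 N, Q_y = 1850 N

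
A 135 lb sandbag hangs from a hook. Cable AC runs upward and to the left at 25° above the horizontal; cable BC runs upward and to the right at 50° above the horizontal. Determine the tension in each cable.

ΣF_x = 0: −T_AC·cos25° + T_BC·cos50° = 0 → T_BC = 1.40996·T_AC.
ΣF_y = 0: T_AC·sin25° + T_BC·sin50° = 135.
Substitute: T_AC·(0.422618 + 1.40996·0.766044) = 135 → T_AC = 89.8377 ≈ 89.84 lb.
Then T_BC = 1.40996 × 89.8377 = 126.7 lb.

T_AC = 89.84 lb, T_BC = 126.7 lb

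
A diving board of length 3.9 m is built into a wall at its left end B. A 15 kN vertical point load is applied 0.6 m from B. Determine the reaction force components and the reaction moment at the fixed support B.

ΣF_x = 0: B_x = 0.
ΣF_y = 0: B_y − 15 = 0 → B_y = 15.00 kN.
ΣM about B: M_B − 15·0.6 = 0 → M_B = 9.000 kN·m.

B_x = 0, B_y = 15.00 kN, M_B = 9.000 kN·m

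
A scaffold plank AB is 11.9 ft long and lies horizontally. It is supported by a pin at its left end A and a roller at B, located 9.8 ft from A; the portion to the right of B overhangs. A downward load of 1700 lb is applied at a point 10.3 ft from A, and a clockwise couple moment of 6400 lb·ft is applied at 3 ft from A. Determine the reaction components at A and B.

A_x = 0, A_y = -739.8 lb, B_y = 2440 lb

ΣM about A: B_y·9.8 − 1700·10.3 − 6400 = 0 → B_y = 23910/9.8 = 2439.8 ≈ 2440 lb.
ΣF_y = 0: A_y + 2439.8 − 1700 = 0 → A_y = -739.8 lb.
ΣF_x = 0: no horizontal applied forces, so A_x = 0.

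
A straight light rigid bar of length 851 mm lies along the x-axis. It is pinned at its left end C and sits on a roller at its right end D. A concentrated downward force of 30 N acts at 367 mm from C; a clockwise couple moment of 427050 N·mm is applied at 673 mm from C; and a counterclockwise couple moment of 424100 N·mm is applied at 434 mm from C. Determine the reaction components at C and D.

C_x = 0, C_y = 13.60 N, D_y = 16.40 N

Moments about C: D_y·851 − 30·367 − 427050 + 424100 = 0 → D_y = 13960/851 = 16.4042 ≈ 16.40 N.
ΣF_y = 0: C_y + 16.4042 − 30 = 0 → C_y = 13.60 N.
ΣF_x = 0: no horizontal applied forces, so C_x = 0.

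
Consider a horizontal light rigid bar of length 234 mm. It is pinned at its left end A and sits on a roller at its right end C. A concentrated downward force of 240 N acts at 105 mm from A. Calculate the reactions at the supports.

Moments about A: C_y·234 − 240·105 = 0 → C_y = 25200/234 = 107.692 ≈ 107.7 N.
ΣF_y = 0: A_y + 107.692 − 240 = 0 → A_y = 132.3 N.
ΣF_x = 0: no horizontal applied forces, so A_x = 0.

A_x = 0, A_y = 132.3 N, C_y = 107.7 N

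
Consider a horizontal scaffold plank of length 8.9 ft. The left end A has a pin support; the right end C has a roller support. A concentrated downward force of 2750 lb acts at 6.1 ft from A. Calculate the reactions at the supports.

ΣM about A: C_y·8.9 − 2750·6.1 = 0 → C_y = 16775/8.9 = 1884.83 ≈ 1885 lb.
ΣF_y = 0: A_y + 1884.83 − 2750 = 0 → A_y = 865.2 lb.
ΣF_x = 0: no horizontal applied forces, so A_x = 0.

A_x = 0, A_y = 865.2 lb, C_y = 1885 lb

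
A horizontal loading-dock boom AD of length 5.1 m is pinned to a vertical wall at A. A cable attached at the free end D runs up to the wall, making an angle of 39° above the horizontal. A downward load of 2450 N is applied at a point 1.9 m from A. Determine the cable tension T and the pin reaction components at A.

ΣM about A: T·sin39°·5.1 − 2450·1.9 = 0 → T = 4655/(5.1·0.62932) = 1450.37 ≈ 1450 N.
ΣF_x = 0: A_x − T·cos39° = 0 → A_x = 1450.37 × 0.777146 = 1127 N.
ΣF_y = 0: A_y + T·sin39° − 2450 = 0 → A_y = 2450 − 1450.37 × 0.62932 = 1537 N.

T = 1450 N, A_x = 1127 N, A_y = 1537 N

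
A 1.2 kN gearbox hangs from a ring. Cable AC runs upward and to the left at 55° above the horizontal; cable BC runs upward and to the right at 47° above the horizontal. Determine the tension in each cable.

T_AC = 0.8367 kN, T_BC = 0.7037 kN

ΣF_x = 0: −T_AC·cos55° + T_BC·cos47° = 0 → T_BC = 0.841023·T_AC.
ΣF_y = 0: T_AC·sin55° + T_BC·sin47° = 1.2.
Substitute: T_AC·(0.819152 + 0.841023·0.731354) = 1.2 → T_AC = 0.836681 ≈ 0.8367 kN.
Then T_BC = 0.841023 × 0.836681 = 0.7037 kN.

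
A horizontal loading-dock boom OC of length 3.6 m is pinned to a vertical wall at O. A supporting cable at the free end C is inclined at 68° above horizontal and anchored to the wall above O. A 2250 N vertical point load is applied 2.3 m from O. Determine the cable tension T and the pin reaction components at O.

T = 1550 N, O_x = 580.8 N, O_y = 812.5 N

ΣM about O: T·sin68°·3.6 − 2250·2.3 = 0 → T = 5175/(3.6·0.927184) = 1550.39 ≈ 1550 N.
ΣF_x = 0: O_x − T·cos68° = 0 → O_x = 1550.39 × 0.374607 = 580.8 N.
ΣF_y = 0: O_y + T·sin68° − 2250 = 0 → O_y = 2250 − 1550.39 × 0.927184 = 812.5 N.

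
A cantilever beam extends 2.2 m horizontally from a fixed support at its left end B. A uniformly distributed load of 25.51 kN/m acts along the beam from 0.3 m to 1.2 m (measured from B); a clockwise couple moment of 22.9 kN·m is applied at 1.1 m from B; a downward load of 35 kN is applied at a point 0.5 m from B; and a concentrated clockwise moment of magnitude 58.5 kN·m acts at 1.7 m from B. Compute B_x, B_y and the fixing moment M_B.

Resultant of the distributed load: 25.51 × 0.9 = 22.959 kN at 0.75 m from B.
ΣF_x = 0: B_x = 0.
ΣF_y = 0: B_y − 25.51·0.9 − 35 = 0 → B_y = 57.96 kN.
ΣM about B: M_B − (25.51·0.9)·0.75 − 22.9 − 35·0.5 − 58.5 = 0 → M_B = 116.1 kN·m.

B_x = 0, B_y = 57.96 kN, M_B = 116.1 kN·m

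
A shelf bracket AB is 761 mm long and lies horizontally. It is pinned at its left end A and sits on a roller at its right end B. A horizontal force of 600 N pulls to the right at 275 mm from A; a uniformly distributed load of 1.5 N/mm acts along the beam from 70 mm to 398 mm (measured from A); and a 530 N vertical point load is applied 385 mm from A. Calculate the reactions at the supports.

A_x = -600.0 N, A_y = 602.6 N, B_y = 419.4 N

Resultant of the distributed load: 1.5 × 328 = 492 N at 234 mm from A.
Moments about A: B_y·761 − (1.5·328)·234 − 530·385 = 0 → B_y = 319178/761 = 419.419 ≈ 419.4 N.
ΣF_y = 0: A_y + 419.419 − 1.5·328 − 530 = 0 → A_y = 602.6 N.
ΣF_x = 0: A_x + 600 = 0 → A_x = -600.0 N.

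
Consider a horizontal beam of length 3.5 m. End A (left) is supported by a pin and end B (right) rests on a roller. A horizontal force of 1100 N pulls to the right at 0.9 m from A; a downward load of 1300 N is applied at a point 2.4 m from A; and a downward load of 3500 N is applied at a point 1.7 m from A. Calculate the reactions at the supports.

Taking moments about A: B_y·3.5 − 1300·2.4 − 3500·1.7 = 0 → B_y = 9070/3.5 = 2591.43 ≈ 2591 N.
ΣF_y = 0: A_y + 2591.43 − 1300 − 3500 = 0 → A_y = 2209 N.
ΣF_x = 0: A_x + 1100 = 0 → A_x = -1100 N.

A_x = -1100 N, A_y = 2209 N, B_y = 2591 N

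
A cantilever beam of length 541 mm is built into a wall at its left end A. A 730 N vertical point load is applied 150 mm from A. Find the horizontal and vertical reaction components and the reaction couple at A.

A_x = 0, A_y = 730.0 N, M_A = 109500 N·mm

ΣF_x = 0: A_x = 0.
ΣF_y = 0: A_y − 730 = 0 → A_y = 730.0 N.
ΣM about A: M_A − 730·150 = 0 → M_A = 109500 N·mm.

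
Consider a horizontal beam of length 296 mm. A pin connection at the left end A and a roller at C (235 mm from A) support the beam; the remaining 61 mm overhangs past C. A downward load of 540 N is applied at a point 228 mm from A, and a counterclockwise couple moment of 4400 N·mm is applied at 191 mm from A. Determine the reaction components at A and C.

Moments about A: C_y·235 − 540·228 + 4400 = 0 → C_y = 118720/235 = 505.191 ≈ 505.2 N.
ΣF_y = 0: A_y + 505.191 − 540 = 0 → A_y = 34.81 N.
ΣF_x = 0: no horizontal applied forces, so A_x = 0.

A_x = 0, A_y = 34.81 N, C_y = 505.2 N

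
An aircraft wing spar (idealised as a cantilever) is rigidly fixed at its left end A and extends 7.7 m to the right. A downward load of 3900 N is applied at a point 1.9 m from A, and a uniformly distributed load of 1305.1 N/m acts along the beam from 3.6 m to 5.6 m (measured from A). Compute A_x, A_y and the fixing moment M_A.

Resultant of the distributed load: 1305.1 × 2 = 2610.2 N at 4.6 m from A.
ΣF_x = 0: A_x = 0.
ΣF_y = 0: A_y − 3900 − 1305.1·2 = 0 → A_y = 6510 N.
ΣM about A: M_A − 3900·1.9 − (1305.1·2)·4.6 = 0 → M_A = 19420 N·m.

A_x = 0, A_y = 6510 N, M_A = 19420 N·m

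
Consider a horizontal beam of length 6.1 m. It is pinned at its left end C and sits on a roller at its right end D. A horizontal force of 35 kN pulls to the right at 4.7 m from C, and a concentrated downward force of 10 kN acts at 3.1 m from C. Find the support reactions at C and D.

Taking moments about C: D_y·6.1 − 10·3.1 = 0 → D_y = 31/6.1 = 5.08197 ≈ 5.082 kN.
ΣF_y = 0: C_y + 5.08197 − 10 = 0 → C_y = 4.918 kN.
ΣF_x = 0: C_x + 35 = 0 → C_x = -35.00 kN.

C_x = -35.00 kN, C_y = 4.918 kN, D_y = 5.082 kN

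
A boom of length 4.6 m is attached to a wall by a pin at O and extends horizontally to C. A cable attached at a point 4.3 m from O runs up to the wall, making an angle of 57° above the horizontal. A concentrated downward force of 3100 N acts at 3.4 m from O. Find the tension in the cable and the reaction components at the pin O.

ΣM about O: T·sin57°·4.3 − 3100·3.4 = 0 → T = 10540/(4.3·0.838671) = 2922.68 ≈ 2923 N.
ΣF_x = 0: O_x − T·cos57° = 0 → O_x = 2922.68 × 0.544639 = 1592 N.
ΣF_y = 0: O_y + T·sin57° − 3100 = 0 → O_y = 3100 − 2922.68 × 0.838671 = 648.8 N.

T = 2923 N, O_x = 1592 N, O_y = 648.8 N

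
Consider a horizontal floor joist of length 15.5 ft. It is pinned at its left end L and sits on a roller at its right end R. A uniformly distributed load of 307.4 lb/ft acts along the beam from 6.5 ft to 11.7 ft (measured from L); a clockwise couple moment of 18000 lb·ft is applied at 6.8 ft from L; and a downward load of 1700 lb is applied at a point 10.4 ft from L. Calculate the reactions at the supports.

L_x = 0, L_y = 58.08 lb, R_y = 3240 lb

Resultant of the distributed load: 307.4 × 5.2 = 1598.48 lb at 9.1 ft from L.
Taking moments about L: R_y·15.5 − (307.4·5.2)·9.1 − 18000 − 1700·10.4 = 0 → R_y = 50226.168/15.5 = 3240.4 ≈ 3240 lb.
ΣF_y = 0: L_y + 3240.4 − 307.4·5.2 − 1700 = 0 → L_y = 58.08 lb.
ΣF_x = 0: no horizontal applied forces, so L_x = 0.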